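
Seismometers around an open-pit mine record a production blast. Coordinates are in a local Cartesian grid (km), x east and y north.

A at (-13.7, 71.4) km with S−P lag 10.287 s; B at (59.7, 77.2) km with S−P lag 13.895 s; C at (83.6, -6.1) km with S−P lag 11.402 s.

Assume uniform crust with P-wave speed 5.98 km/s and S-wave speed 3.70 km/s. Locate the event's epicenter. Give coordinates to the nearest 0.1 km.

(-24.9, -27.8)

Distance from S−P lag: d = Δt · v_P v_S / (v_P − v_S) = Δt · (5.98·3.70)/(5.98−3.70) ≈ 9.7044·Δt.
So d_A = 99.83, d_B = 134.84, d_C = 110.65 km.
Circle about each station: (x + 13.7)² + (y − 71.4)² = 99.83²; (x − 59.7)² + (y − 77.2)² = 134.84²; (x − 83.6)² + (y + 6.1)² = 110.65².
Subtracting pairs of circle equations eliminates x²+y² and gives linear equations (the radical axes):
146.8 x + 11.6 y = -3977.52
194.6 x − 155.0 y = -536.87
Solving the 2×2 system: x ≈ -24.9, y ≈ -27.8 km.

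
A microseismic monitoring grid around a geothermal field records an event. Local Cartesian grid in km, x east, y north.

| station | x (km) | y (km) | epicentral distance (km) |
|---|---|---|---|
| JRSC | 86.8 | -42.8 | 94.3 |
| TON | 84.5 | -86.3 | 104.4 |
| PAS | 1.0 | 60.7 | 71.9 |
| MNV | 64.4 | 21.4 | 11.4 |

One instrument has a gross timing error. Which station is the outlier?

JRSC

Solve using three stations at a time. Using TON, PAS, MNV (subtract circle equations pairwise → linear system) gives (x, y) ≈ (55.7, 14.0).
Distances from that point to each station vs reported:
  JRSC: calculated 64.8 vs reported 94.3 → residual 29.5 km
  TON: calculated 104.4 vs reported 104.4 → residual 0.0 km
  PAS: calculated 71.9 vs reported 71.9 → residual 0.0 km
  MNV: calculated 11.4 vs reported 11.4 → residual 0.0 km
TON, PAS, MNV are mutually consistent (residuals ≈ 0); JRSC is off by 29.5 km.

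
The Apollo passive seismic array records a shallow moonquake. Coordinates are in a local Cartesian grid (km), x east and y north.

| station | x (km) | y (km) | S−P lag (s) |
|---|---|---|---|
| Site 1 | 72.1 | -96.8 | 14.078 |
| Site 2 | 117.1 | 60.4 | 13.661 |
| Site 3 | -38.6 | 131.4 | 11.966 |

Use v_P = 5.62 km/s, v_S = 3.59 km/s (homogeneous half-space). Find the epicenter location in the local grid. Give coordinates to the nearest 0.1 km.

(-11.1, 15.7)

Distance from S−P lag: d = Δt · v_P v_S / (v_P − v_S) = Δt · (5.62·3.59)/(5.62−3.59) ≈ 9.9388·Δt.
So d_Site 1 = 139.92, d_Site 2 = 135.77, d_Site 3 = 118.93 km.
Circle about each station: (x − 72.1)² + (y + 96.8)² = 139.92²; (x − 117.1)² + (y − 60.4)² = 135.77²; (x + 38.6)² + (y − 131.4)² = 118.93².
Subtracting the Site 1 equation from the Site 2 and Site 3 equations removes the quadratic terms:
90.0 x + 314.4 y = 3936.03
-221.4 x + 456.4 y = 9620.53
Solving the 2×2 system: x ≈ -11.1, y ≈ 15.7 km.
Check against Site 1 (with the unrounded x, y): √((x − 72.1)²+(y + 96.8)²) = 139.92 ≈ 139.92 km. ✓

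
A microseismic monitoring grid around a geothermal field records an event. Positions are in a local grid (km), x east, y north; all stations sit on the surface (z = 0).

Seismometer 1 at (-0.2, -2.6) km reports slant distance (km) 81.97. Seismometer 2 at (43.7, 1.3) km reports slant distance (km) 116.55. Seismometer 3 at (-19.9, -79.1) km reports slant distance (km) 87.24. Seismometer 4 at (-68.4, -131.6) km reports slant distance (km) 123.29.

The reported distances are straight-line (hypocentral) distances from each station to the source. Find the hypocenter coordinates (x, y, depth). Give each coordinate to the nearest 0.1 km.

Each station gives a sphere (x−x_i)² + (y−y_i)² + z² = d_i² (stations at z=0).
Subtracting the Seismometer 1 sphere from Seismometer 2 and Seismometer 3: z² cancels, leaving linear equations in x and y:
87.8 x + 7.8 y = -4960.24
-39.4 x − 153.0 y = 5754.28
Solving: x ≈ -54.398, y ≈ -23.601 km (keep extra digits for the depth step; rounded: -54.4, -23.6).
Then from the Seismometer 1 sphere: z² = 81.97² − (x + 0.2)² − (y + 2.6)² with x = -54.398, y = -23.601, so z ≈ 57.798 ≈ 57.8 km.

x ≈ -54.4 km, y ≈ -23.6 km, depth ≈ 57.8 km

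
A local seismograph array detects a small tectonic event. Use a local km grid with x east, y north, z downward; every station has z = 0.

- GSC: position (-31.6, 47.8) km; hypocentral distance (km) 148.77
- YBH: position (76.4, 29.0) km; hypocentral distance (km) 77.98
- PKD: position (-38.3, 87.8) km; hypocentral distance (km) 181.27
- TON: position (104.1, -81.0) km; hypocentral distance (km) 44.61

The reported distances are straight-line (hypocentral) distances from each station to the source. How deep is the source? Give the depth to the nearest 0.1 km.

17.9 km

Each station gives a sphere (x−x_i)² + (y−y_i)² + z² = d_i² (stations at z=0).
Subtracting the GSC sphere from YBH and PKD: z² cancels, leaving linear equations in x and y:
216.0 x − 37.6 y = 19446.19
-13.4 x + 80.0 y = -4833.97
Solving: x ≈ 81.898, y ≈ -46.707 km (keep extra digits for the depth step; rounded: 81.9, -46.7).
Then from the GSC sphere: z² = 148.77² − (x + 31.6)² − (y − 47.8)² with x = 81.898, y = -46.707, so z ≈ 17.865 ≈ 17.9 km.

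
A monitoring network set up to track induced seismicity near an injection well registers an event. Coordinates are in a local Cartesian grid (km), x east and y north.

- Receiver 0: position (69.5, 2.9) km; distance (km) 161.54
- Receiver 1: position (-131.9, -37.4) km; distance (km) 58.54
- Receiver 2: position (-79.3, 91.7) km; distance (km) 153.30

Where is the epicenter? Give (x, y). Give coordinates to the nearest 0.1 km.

(-78.6, -61.6)

Circle about each station: (x − 69.5)² + (y − 2.9)² = 161.54²; (x + 131.9)² + (y + 37.4)² = 58.54²; (x + 79.3)² + (y − 91.7)² = 153.30².
Subtracting pairs of circle equations eliminates x²+y² and gives linear equations (the radical axes):
-402.8 x − 80.6 y = 36625.95
-297.6 x + 177.6 y = 12453.00
Solving the 2×2 system: x ≈ -78.6, y ≈ -61.6 km.
Check against Receiver 0 (with the unrounded x, y): √((x − 69.5)²+(y − 2.9)²) = 161.54 ≈ 161.54 km. ✓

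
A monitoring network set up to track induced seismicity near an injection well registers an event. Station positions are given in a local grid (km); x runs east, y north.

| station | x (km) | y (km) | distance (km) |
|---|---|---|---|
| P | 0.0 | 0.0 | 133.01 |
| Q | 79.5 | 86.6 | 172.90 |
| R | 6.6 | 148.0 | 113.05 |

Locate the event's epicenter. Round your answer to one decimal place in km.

(-93.2, 94.9)

Circle about each station: x² + y² = 133.01²; (x − 79.5)² + (y − 86.6)² = 172.90²; (x − 6.6)² + (y − 148.0)² = 113.05².
Subtracting pairs of circle equations eliminates x²+y² and gives linear equations (the radical axes):
159.0 x + 173.2 y = 1617.06
13.2 x + 296.0 y = 26858.92
Solving the 2×2 system: x ≈ -93.2, y ≈ 94.9 km.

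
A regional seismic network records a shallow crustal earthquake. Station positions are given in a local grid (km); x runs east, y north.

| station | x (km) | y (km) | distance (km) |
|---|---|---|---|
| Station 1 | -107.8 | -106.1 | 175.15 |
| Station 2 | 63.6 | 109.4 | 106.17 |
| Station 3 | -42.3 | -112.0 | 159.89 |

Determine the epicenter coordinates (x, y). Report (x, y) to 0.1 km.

Circle about each station: (x + 107.8)² + (y + 106.1)² = 175.15²; (x − 63.6)² + (y − 109.4)² = 106.17²; (x + 42.3)² + (y + 112.0)² = 159.89².
Subtracting pairs of circle equations eliminates x²+y² and gives linear equations (the radical axes):
342.8 x + 431.0 y = 12540.72
131.0 x − 11.8 y = -3432.05
Solving the 2×2 system: x ≈ -22.0, y ≈ 46.6 km.

-22.0 km east, 46.6 km north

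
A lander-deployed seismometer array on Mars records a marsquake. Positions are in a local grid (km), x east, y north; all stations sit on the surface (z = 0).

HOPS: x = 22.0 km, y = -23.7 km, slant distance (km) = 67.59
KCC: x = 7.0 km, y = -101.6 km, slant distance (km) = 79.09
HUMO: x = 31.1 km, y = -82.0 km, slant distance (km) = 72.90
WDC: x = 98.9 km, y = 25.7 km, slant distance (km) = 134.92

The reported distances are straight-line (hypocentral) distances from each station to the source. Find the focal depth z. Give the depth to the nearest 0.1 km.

Each station gives a sphere (x−x_i)² + (y−y_i)² + z² = d_i² (stations at z=0).
Subtracting the HOPS sphere from KCC and HUMO: z² cancels, leaving linear equations in x and y:
-30.0 x − 155.8 y = 7639.05
18.2 x − 116.6 y = 5899.52
Solving: x ≈ 4.489, y ≈ -49.896 km (keep extra digits for the depth step; rounded: 4.5, -49.9).
Then from the HOPS sphere: z² = 67.59² − (x − 22.0)² − (y + 23.7)² with x = 4.489, y = -49.896, so z ≈ 59.796 ≈ 59.8 km.

z ≈ 59.8 km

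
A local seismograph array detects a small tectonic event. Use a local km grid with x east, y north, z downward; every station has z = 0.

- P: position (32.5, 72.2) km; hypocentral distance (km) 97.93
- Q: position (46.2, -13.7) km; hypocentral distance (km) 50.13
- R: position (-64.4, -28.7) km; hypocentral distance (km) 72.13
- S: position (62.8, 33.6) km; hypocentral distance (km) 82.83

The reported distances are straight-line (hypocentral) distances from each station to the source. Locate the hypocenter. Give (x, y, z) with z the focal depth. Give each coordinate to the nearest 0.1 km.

x ≈ 2.6 km, y ≈ -17.8 km, depth ≈ 24.4 km

Each station gives a sphere (x−x_i)² + (y−y_i)² + z² = d_i² (stations at z=0).
Subtracting the P sphere from Q and R: z² cancels, leaving linear equations in x and y:
27.4 x − 171.8 y = 3130.31
-193.8 x − 201.8 y = 3089.51
Solving: x ≈ 2.599, y ≈ -17.806 km (keep extra digits for the depth step; rounded: 2.6, -17.8).
Then from the P sphere: z² = 97.93² − (x − 32.5)² − (y − 72.2)² with x = 2.599, y = -17.806, so z ≈ 24.395 ≈ 24.4 km.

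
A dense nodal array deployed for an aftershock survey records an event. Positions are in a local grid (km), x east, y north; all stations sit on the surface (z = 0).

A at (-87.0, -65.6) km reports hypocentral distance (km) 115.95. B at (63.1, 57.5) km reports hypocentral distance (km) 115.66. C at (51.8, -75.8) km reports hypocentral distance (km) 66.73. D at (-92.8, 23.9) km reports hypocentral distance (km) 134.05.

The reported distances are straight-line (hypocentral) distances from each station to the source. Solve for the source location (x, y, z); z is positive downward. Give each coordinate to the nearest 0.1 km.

Each station gives a sphere (x−x_i)² + (y−y_i)² + z² = d_i² (stations at z=0).
Subtracting the A sphere from B and C: z² cancels, leaving linear equations in x and y:
300.2 x + 246.2 y = -4517.33
277.6 x − 20.4 y = 5548.03
Solving: x ≈ 17.105, y ≈ -39.205 km (keep extra digits for the depth step; rounded: 17.1, -39.2).
Then from the A sphere: z² = 115.95² − (x + 87.0)² − (y + 65.6)² with x = 17.105, y = -39.205, so z ≈ 43.702 ≈ 43.7 km.
Check against D (with the unrounded solution): distance 134.06 ≈ 134.05 km. ✓

(17.1, -39.2, 43.7)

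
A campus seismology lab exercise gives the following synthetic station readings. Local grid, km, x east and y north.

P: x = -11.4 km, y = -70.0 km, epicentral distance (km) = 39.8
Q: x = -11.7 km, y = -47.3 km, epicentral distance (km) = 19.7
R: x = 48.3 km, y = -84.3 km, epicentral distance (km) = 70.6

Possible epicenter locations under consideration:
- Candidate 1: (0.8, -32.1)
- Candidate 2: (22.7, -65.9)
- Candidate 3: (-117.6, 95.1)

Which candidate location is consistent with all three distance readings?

Candidate 1

For each candidate, compare |candidate − station| to the reported distance:
Candidate 1: residuals P 0.0, Q 0.0, R 0.0 → max 0.0 km
Candidate 2: residuals P 5.5, Q 19.4, R 39.1 → max 39.1 km
Candidate 3: residuals P 156.5, Q 157.8, R 173.8 → max 173.8 km
Only Candidate 1 has all residuals ≈ 0.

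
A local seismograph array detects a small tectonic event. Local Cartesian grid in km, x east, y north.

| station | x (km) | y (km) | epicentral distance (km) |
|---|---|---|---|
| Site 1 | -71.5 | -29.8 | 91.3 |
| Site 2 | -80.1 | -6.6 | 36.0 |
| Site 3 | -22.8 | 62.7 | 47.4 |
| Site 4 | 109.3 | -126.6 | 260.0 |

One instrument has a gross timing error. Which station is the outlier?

Solve using three stations at a time. Using Site 1, Site 3, Site 4 (subtract circle equations pairwise → linear system) gives (x, y) ≈ (-70.2, 61.5).
Distances from that point to each station vs reported:
  Site 1: calculated 91.3 vs reported 91.3 → residual 0.0 km
  Site 2: calculated 68.8 vs reported 36.0 → residual 32.8 km
  Site 3: calculated 47.4 vs reported 47.4 → residual 0.0 km
  Site 4: calculated 260.0 vs reported 260.0 → residual 0.0 km
Site 1, Site 3, Site 4 are mutually consistent (residuals ≈ 0); Site 2 is off by 32.8 km.

Site 2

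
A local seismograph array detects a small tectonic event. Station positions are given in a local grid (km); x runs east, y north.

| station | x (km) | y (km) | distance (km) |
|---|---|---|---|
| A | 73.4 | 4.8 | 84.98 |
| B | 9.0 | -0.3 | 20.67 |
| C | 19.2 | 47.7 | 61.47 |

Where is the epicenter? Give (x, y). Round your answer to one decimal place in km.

Circle about each station: (x − 73.4)² + (y − 4.8)² = 84.98²; (x − 9.0)² + (y + 0.3)² = 20.67²; (x − 19.2)² + (y − 47.7)² = 61.47².
Subtracting pairs of circle equations eliminates x²+y² and gives linear equations (the radical axes):
-128.8 x − 10.2 y = 1464.84
-108.4 x + 85.8 y = 676.37
Solving the 2×2 system: x ≈ -10.9, y ≈ -5.9 km.
Check against A (with the unrounded x, y): √((x − 73.4)²+(y − 4.8)²) = 84.98 ≈ 84.98 km. ✓

(-10.9, -5.9)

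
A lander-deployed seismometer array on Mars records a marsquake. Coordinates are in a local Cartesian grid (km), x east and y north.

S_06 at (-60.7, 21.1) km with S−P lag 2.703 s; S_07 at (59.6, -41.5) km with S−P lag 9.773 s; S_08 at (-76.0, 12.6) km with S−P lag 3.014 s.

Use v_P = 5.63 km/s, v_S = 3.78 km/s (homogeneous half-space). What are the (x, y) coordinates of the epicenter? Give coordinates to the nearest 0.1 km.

Distance from S−P lag: d = Δt · v_P v_S / (v_P − v_S) = Δt · (5.63·3.78)/(5.63−3.78) ≈ 11.5035·Δt.
So d_S_06 = 31.09, d_S_07 = 112.42, d_S_08 = 34.67 km.
Circle about each station: (x + 60.7)² + (y − 21.1)² = 31.09²; (x − 59.6)² + (y + 41.5)² = 112.42²; (x + 76.0)² + (y − 12.6)² = 34.67².
Subtracting the S_06 equation from the S_07 and S_08 equations removes the quadratic terms:
240.6 x − 125.2 y = -10526.96
-30.6 x − 17.0 y = 1569.64
Solving the 2×2 system: x ≈ -47.4, y ≈ -7.0 km.

-47.4 km east, -7.0 km north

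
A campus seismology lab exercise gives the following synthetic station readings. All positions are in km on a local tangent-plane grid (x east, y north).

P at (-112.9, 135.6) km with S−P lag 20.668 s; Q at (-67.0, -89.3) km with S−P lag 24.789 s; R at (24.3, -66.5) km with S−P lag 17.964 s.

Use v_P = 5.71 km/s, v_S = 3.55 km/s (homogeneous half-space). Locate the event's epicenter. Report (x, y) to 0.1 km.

76.5 km east, 93.8 km north

Distance from S−P lag: d = Δt · v_P v_S / (v_P − v_S) = Δt · (5.71·3.55)/(5.71−3.55) ≈ 9.3845·Δt.
So d_P = 193.96, d_Q = 232.63, d_R = 168.58 km.
Circle about each station: (x + 112.9)² + (y − 135.6)² = 193.96²; (x + 67.0)² + (y + 89.3)² = 232.63²; (x − 24.3)² + (y + 66.5)² = 168.58².
Subtracting pairs of circle equations eliminates x²+y² and gives linear equations (the radical axes):
91.8 x − 449.8 y = -35166.52
274.4 x − 404.2 y = -16919.76
Solving the 2×2 system: x ≈ 76.5, y ≈ 93.8 km.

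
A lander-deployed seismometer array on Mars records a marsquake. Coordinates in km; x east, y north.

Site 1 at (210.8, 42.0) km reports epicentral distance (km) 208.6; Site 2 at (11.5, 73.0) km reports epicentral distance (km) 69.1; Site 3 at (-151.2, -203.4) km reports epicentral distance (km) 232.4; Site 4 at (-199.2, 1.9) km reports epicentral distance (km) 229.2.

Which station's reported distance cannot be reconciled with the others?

Solve using three stations at a time. Using Site 1, Site 3, Site 4 (subtract circle equations pairwise → linear system) gives (x, y) ≈ (23.9, -50.6).
Distances from that point to each station vs reported:
  Site 1: calculated 208.6 vs reported 208.6 → residual 0.0 km
  Site 2: calculated 124.2 vs reported 69.1 → residual 55.1 km
  Site 3: calculated 232.4 vs reported 232.4 → residual 0.0 km
  Site 4: calculated 229.2 vs reported 229.2 → residual 0.0 km
Site 1, Site 3, Site 4 are mutually consistent (residuals ≈ 0); Site 2 is off by 55.1 km.

Site 2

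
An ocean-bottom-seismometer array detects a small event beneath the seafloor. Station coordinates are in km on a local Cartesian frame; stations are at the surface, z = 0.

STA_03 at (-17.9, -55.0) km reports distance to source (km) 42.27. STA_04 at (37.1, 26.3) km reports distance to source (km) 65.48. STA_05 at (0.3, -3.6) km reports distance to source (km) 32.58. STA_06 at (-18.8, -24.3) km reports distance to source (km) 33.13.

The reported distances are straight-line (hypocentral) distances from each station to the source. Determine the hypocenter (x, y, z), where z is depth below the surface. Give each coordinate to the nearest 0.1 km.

Each station gives a sphere (x−x_i)² + (y−y_i)² + z² = d_i² (stations at z=0).
Subtracting the STA_03 sphere from STA_04 and STA_05: z² cancels, leaving linear equations in x and y:
110.0 x + 162.6 y = -3778.19
36.4 x + 102.8 y = -2607.06
Solving: x ≈ 6.589, y ≈ -27.694 km (keep extra digits for the depth step; rounded: 6.6, -27.7).
Then from the STA_03 sphere: z² = 42.27² − (x + 17.9)² − (y + 55.0)² with x = 6.589, y = -27.694, so z ≈ 21.010 ≈ 21.0 km.

(6.6, -27.7, 21.0)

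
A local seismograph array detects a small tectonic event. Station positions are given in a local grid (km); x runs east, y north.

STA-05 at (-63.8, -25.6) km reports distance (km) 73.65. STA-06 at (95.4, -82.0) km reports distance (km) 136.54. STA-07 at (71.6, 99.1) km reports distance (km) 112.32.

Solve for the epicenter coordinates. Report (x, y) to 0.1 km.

Circle about each station: (x + 63.8)² + (y + 25.6)² = 73.65²; (x − 95.4)² + (y + 82.0)² = 136.54²; (x − 71.6)² + (y − 99.1)² = 112.32².
Subtracting the STA-05 equation from the STA-06 and STA-07 equations removes the quadratic terms:
318.4 x − 112.8 y = -2119.49
270.8 x + 249.4 y = 3030.11
Solving the 2×2 system: x ≈ -1.7, y ≈ 14.0 km.
Check against STA-05 (with the unrounded x, y): √((x + 63.8)²+(y + 25.6)²) = 73.65 ≈ 73.65 km. ✓

(-1.7, 14.0)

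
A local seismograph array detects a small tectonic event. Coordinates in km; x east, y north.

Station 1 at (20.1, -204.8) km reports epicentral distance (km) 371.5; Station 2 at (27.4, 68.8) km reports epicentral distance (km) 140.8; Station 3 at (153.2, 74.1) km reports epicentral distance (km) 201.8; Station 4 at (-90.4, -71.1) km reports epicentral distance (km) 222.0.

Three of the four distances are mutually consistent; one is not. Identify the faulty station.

Station 3

Solve using three stations at a time. Using Station 1, Station 2, Station 4 (subtract circle equations pairwise → linear system) gives (x, y) ≈ (-87.1, 150.9).
Distances from that point to each station vs reported:
  Station 1: calculated 371.5 vs reported 371.5 → residual 0.0 km
  Station 2: calculated 140.9 vs reported 140.8 → residual 0.1 km
  Station 3: calculated 252.3 vs reported 201.8 → residual 50.5 km
  Station 4: calculated 222.1 vs reported 222.0 → residual 0.1 km
Station 1, Station 2, Station 4 are mutually consistent (residuals ≈ 0); Station 3 is off by 50.5 km.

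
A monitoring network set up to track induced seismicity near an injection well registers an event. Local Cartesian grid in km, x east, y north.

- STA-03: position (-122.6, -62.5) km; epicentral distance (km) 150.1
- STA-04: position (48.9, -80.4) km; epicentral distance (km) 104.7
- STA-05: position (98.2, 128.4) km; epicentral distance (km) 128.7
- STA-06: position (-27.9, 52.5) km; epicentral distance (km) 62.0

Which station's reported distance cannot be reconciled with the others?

STA-03

Solve using three stations at a time. Using STA-04, STA-05, STA-06 (subtract circle equations pairwise → linear system) gives (x, y) ≈ (26.0, 21.8).
Distances from that point to each station vs reported:
  STA-03: calculated 170.9 vs reported 150.1 → residual 20.8 km
  STA-04: calculated 104.7 vs reported 104.7 → residual 0.0 km
  STA-05: calculated 128.7 vs reported 128.7 → residual 0.0 km
  STA-06: calculated 62.1 vs reported 62.0 → residual 0.1 km
STA-04, STA-05, STA-06 are mutually consistent (residuals ≈ 0); STA-03 is off by 20.8 km.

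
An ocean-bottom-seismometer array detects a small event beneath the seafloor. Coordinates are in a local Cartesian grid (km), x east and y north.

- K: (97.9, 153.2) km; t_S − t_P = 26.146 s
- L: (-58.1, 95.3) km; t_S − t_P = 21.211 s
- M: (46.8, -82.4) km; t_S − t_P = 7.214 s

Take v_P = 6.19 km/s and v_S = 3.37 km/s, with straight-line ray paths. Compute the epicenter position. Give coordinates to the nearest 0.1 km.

x ≈ 36.2 km, y ≈ -30.1 km

Distance from S−P lag: d = Δt · v_P v_S / (v_P − v_S) = Δt · (6.19·3.37)/(6.19−3.37) ≈ 7.3973·Δt.
So d_K = 193.41, d_L = 156.90, d_M = 53.36 km.
Circle about each station: (x − 97.9)² + (y − 153.2)² = 193.41²; (x + 58.1)² + (y − 95.3)² = 156.90²; (x − 46.8)² + (y + 82.4)² = 53.36².
Subtracting the K equation from the L and M equations removes the quadratic terms:
-312.0 x − 115.8 y = -7807.13
-102.2 x − 471.2 y = 10485.49
Solving the 2×2 system: x ≈ 36.2, y ≈ -30.1 km.
Check against K (with the unrounded x, y): √((x − 97.9)²+(y − 153.2)²) = 193.41 ≈ 193.41 km. ✓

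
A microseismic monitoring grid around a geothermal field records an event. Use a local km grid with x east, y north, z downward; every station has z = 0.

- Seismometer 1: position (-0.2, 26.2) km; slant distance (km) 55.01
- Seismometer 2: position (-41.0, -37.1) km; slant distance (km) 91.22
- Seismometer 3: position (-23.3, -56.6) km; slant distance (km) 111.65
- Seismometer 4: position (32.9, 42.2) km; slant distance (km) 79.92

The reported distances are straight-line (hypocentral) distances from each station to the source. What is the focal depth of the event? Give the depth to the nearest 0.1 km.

Each station gives a sphere (x−x_i)² + (y−y_i)² + z² = d_i² (stations at z=0).
Subtracting the Seismometer 1 sphere from Seismometer 2 and Seismometer 3: z² cancels, leaving linear equations in x and y:
-81.6 x − 126.6 y = -2924.06
-46.2 x − 165.6 y = -6379.65
Solving: x ≈ -42.202, y ≈ 50.298 km (keep extra digits for the depth step; rounded: -42.2, 50.3).
Then from the Seismometer 1 sphere: z² = 55.01² − (x + 0.2)² − (y − 26.2)² with x = -42.202, y = 50.298, so z ≈ 26.100 ≈ 26.1 km.

z ≈ 26.1 km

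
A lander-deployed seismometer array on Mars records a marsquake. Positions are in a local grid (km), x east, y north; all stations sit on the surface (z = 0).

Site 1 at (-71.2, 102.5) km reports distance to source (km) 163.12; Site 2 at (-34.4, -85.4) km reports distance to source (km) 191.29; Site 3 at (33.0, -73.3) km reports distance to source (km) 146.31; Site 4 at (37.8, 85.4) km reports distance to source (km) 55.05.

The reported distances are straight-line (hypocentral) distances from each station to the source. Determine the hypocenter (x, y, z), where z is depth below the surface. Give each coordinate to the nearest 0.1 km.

x ≈ 86.5 km, y ≈ 62.4 km, depth ≈ 11.4 km

Each station gives a sphere (x−x_i)² + (y−y_i)² + z² = d_i² (stations at z=0).
Subtracting the Site 1 sphere from Site 2 and Site 3: z² cancels, leaving linear equations in x and y:
73.6 x − 375.8 y = -17082.90
208.4 x − 351.6 y = -3912.28
Solving: x ≈ 86.503, y ≈ 62.399 km (keep extra digits for the depth step; rounded: 86.5, 62.4).
Then from the Site 1 sphere: z² = 163.12² − (x + 71.2)² − (y − 102.5)² with x = 86.503, y = 62.399, so z ≈ 11.393 ≈ 11.4 km.
Check against Site 4 (with the unrounded solution): distance 55.05 ≈ 55.05 km. ✓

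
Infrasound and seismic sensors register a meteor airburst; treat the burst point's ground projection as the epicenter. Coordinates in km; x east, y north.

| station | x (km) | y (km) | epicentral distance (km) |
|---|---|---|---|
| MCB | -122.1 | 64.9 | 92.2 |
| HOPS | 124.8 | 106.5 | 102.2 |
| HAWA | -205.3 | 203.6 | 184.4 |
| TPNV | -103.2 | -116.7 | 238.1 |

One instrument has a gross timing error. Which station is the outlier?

Solve using three stations at a time. Using MCB, HAWA, TPNV (subtract circle equations pairwise → linear system) gives (x, y) ≈ (-44.4, 113.9).
Distances from that point to each station vs reported:
  MCB: calculated 91.9 vs reported 92.2 → residual 0.3 km
  HOPS: calculated 169.3 vs reported 102.2 → residual 67.1 km
  HAWA: calculated 184.2 vs reported 184.4 → residual 0.2 km
  TPNV: calculated 238.0 vs reported 238.1 → residual 0.1 km
MCB, HAWA, TPNV are mutually consistent (residuals ≈ 0); HOPS is off by 67.1 km.

HOPS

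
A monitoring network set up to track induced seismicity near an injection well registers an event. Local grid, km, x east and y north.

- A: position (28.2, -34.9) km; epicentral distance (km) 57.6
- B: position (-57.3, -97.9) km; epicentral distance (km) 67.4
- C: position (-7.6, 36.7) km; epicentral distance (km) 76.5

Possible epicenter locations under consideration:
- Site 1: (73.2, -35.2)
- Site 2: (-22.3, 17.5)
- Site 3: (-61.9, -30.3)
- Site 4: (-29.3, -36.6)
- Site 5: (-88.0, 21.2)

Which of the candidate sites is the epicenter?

Site 4

For each candidate, compare |candidate − station| to the reported distance:
Site 1: residuals A 12.6, B 77.4, C 31.7 → max 77.4 km
Site 2: residuals A 15.2, B 53.2, C 52.3 → max 53.2 km
Site 3: residuals A 32.6, B 0.4, C 9.7 → max 32.6 km
Site 4: residuals A 0.1, B 0.0, C 0.1 → max 0.1 km
Site 5: residuals A 71.4, B 55.6, C 5.4 → max 71.4 km
Only Site 4 has all residuals ≈ 0.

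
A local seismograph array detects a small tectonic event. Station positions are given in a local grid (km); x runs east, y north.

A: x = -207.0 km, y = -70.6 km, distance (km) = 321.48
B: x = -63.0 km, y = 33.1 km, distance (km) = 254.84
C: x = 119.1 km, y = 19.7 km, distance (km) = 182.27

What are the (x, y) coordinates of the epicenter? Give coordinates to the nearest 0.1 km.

x ≈ 101.3 km, y ≈ -161.7 km

Circle about each station: (x + 207.0)² + (y + 70.6)² = 321.48²; (x + 63.0)² + (y − 33.1)² = 254.84²; (x − 119.1)² + (y − 19.7)² = 182.27².
Subtracting the A equation from the B and C equations removes the quadratic terms:
288.0 x + 207.4 y = -4362.79
652.2 x + 180.6 y = 36866.58
Solving the 2×2 system: x ≈ 101.3, y ≈ -161.7 km.
Check against A (with the unrounded x, y): √((x + 207.0)²+(y + 70.6)²) = 321.49 ≈ 321.48 km. ✓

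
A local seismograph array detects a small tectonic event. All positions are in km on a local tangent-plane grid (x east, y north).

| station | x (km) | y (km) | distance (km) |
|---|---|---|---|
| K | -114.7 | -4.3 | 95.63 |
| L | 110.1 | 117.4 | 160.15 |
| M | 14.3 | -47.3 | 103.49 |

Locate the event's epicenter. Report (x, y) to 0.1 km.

(-32.7, 44.9)

Circle about each station: (x + 114.7)² + (y + 4.3)² = 95.63²; (x − 110.1)² + (y − 117.4)² = 160.15²; (x − 14.3)² + (y + 47.3)² = 103.49².
Subtracting the K equation from the L and M equations removes the quadratic terms:
449.6 x + 243.4 y = -3772.74
258.0 x − 86.0 y = -12297.88
Solving the 2×2 system: x ≈ -32.7, y ≈ 44.9 km.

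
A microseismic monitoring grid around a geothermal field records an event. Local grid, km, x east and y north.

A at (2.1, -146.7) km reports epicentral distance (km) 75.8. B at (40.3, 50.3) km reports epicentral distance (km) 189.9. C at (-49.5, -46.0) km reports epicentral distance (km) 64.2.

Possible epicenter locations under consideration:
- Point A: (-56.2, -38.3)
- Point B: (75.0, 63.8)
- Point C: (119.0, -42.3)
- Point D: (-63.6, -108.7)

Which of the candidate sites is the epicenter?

For each candidate, compare |candidate − station| to the reported distance:
Point A: residuals A 47.3, B 58.9, C 54.0 → max 58.9 km
Point B: residuals A 147.0, B 152.7, C 101.8 → max 152.7 km
Point C: residuals A 80.9, B 68.4, C 104.3 → max 104.3 km
Point D: residuals A 0.1, B 0.0, C 0.1 → max 0.1 km
Only Point D has all residuals ≈ 0.

Point D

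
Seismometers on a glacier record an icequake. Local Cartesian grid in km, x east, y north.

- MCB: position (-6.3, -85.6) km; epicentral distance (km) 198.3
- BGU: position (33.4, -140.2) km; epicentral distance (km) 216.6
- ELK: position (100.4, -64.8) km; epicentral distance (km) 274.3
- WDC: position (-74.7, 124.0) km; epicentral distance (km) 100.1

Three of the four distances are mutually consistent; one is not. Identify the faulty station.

BGU

Solve using three stations at a time. Using MCB, ELK, WDC (subtract circle equations pairwise → linear system) gives (x, y) ≈ (-146.5, 54.5).
Distances from that point to each station vs reported:
  MCB: calculated 198.2 vs reported 198.3 → residual 0.1 km
  BGU: calculated 265.1 vs reported 216.6 → residual 48.5 km
  ELK: calculated 274.2 vs reported 274.3 → residual 0.1 km
  WDC: calculated 100.0 vs reported 100.1 → residual 0.1 km
MCB, ELK, WDC are mutually consistent (residuals ≈ 0); BGU is off by 48.5 km.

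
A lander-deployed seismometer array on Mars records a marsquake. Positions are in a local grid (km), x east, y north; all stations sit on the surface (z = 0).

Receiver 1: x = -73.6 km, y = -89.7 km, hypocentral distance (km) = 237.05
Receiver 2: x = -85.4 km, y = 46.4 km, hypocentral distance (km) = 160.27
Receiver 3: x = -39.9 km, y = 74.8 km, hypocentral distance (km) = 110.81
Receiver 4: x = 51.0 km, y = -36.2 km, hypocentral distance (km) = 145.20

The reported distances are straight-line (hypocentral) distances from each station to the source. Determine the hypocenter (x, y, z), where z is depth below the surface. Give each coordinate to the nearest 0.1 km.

(58.6, 102.4, 42.6)

Each station gives a sphere (x−x_i)² + (y−y_i)² + z² = d_i² (stations at z=0).
Subtracting the Receiver 1 sphere from Receiver 2 and Receiver 3: z² cancels, leaving linear equations in x and y:
-23.6 x + 272.2 y = 26489.30
67.4 x + 329.0 y = 37637.85
Solving: x ≈ 58.598, y ≈ 102.396 km (keep extra digits for the depth step; rounded: 58.6, 102.4).
Then from the Receiver 1 sphere: z² = 237.05² − (x + 73.6)² − (y + 89.7)² with x = 58.598, y = 102.396, so z ≈ 42.609 ≈ 42.6 km.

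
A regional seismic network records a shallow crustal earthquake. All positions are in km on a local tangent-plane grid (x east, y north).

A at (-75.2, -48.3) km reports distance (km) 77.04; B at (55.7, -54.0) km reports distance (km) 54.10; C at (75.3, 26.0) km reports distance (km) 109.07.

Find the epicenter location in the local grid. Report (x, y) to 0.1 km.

Circle about each station: (x + 75.2)² + (y + 48.3)² = 77.04²; (x − 55.7)² + (y + 54.0)² = 54.10²; (x − 75.3)² + (y − 26.0)² = 109.07².
Subtracting pairs of circle equations eliminates x²+y² and gives linear equations (the radical axes):
261.8 x − 11.4 y = 1038.91
301.0 x + 148.6 y = -7602.94
Solving the 2×2 system: x ≈ 1.6, y ≈ -54.4 km.
Check against A (with the unrounded x, y): √((x + 75.2)²+(y + 48.3)²) = 77.04 ≈ 77.04 km. ✓

(1.6, -54.4)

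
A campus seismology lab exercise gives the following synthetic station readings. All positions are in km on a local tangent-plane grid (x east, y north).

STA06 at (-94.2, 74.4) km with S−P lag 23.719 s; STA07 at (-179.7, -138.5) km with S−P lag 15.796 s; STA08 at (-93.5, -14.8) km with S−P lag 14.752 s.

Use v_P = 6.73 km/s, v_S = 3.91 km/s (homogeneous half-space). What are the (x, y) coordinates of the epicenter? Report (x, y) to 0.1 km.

Distance from S−P lag: d = Δt · v_P v_S / (v_P − v_S) = Δt · (6.73·3.91)/(6.73−3.91) ≈ 9.3313·Δt.
So d_STA06 = 221.33, d_STA07 = 147.40, d_STA08 = 137.66 km.
Circle about each station: (x + 94.2)² + (y − 74.4)² = 221.33²; (x + 179.7)² + (y + 138.5)² = 147.40²; (x + 93.5)² + (y + 14.8)² = 137.66².
Subtracting the STA06 equation from the STA07 and STA08 equations removes the quadratic terms:
-171.0 x − 425.8 y = 64325.55
1.4 x − 178.4 y = 24588.98
Solving the 2×2 system: x ≈ -32.3, y ≈ -138.1 km.

(-32.3, -138.1)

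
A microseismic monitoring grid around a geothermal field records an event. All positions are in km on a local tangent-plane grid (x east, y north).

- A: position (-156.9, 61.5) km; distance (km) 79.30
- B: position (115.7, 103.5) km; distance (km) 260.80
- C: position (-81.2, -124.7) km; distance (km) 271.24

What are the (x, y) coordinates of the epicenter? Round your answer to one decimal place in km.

Circle about each station: (x + 156.9)² + (y − 61.5)² = 79.30²; (x − 115.7)² + (y − 103.5)² = 260.80²; (x + 81.2)² + (y + 124.7)² = 271.24².
Subtracting pairs of circle equations eliminates x²+y² and gives linear equations (the radical axes):
545.2 x + 84.0 y = -66029.27
151.4 x − 372.4 y = -73538.98
Solving the 2×2 system: x ≈ -142.6, y ≈ 139.5 km.
Check against A (with the unrounded x, y): √((x + 156.9)²+(y − 61.5)²) = 79.30 ≈ 79.30 km. ✓

(-142.6, 139.5)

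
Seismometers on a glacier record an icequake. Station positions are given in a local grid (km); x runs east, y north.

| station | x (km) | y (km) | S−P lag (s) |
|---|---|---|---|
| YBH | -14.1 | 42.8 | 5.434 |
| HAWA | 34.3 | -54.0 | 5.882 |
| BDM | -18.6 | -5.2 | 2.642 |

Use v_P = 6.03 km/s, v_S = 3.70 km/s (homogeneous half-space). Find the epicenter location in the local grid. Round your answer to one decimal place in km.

Distance from S−P lag: d = Δt · v_P v_S / (v_P − v_S) = Δt · (6.03·3.70)/(6.03−3.70) ≈ 9.5755·Δt.
So d_YBH = 52.03, d_HAWA = 56.32, d_BDM = 25.30 km.
Circle about each station: (x + 14.1)² + (y − 42.8)² = 52.03²; (x − 34.3)² + (y + 54.0)² = 56.32²; (x + 18.6)² + (y + 5.2)² = 25.30².
Subtracting the YBH equation from the HAWA and BDM equations removes the quadratic terms:
96.8 x − 193.6 y = 1597.02
-9.0 x − 96.0 y = 409.38
Solving the 2×2 system: x ≈ 6.7, y ≈ -4.9 km.

x ≈ 6.7 km, y ≈ -4.9 km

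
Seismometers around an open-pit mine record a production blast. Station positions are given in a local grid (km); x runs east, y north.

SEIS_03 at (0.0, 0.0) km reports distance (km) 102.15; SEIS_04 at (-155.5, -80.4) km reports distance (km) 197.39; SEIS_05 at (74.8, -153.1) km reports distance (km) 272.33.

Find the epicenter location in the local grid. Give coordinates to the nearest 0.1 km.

x ≈ -52.2 km, y ≈ 87.8 km

Circle about each station: x² + y² = 102.15²; (x + 155.5)² + (y + 80.4)² = 197.39²; (x − 74.8)² + (y + 153.1)² = 272.33².
Subtracting pairs of circle equations eliminates x²+y² and gives linear equations (the radical axes):
-311.0 x − 160.8 y = 2116.22
149.6 x − 306.2 y = -34694.36
Solving the 2×2 system: x ≈ -52.2, y ≈ 87.8 km.
Check against SEIS_03 (with the unrounded x, y): √(x²+y²) = 102.15 ≈ 102.15 km. ✓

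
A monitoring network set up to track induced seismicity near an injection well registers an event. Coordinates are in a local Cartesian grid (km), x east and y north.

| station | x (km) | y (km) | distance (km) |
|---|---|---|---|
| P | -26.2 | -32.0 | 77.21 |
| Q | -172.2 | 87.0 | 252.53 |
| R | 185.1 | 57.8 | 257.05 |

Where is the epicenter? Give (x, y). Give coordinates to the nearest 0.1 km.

(-11.5, -107.8)

Circle about each station: (x + 26.2)² + (y + 32.0)² = 77.21²; (x + 172.2)² + (y − 87.0)² = 252.53²; (x − 185.1)² + (y − 57.8)² = 257.05².
Subtracting pairs of circle equations eliminates x²+y² and gives linear equations (the radical axes):
-292.0 x + 238.0 y = -22298.62
422.6 x + 179.6 y = -24220.91
Solving the 2×2 system: x ≈ -11.5, y ≈ -107.8 km.
Check against P (with the unrounded x, y): √((x + 26.2)²+(y + 32.0)²) = 77.21 ≈ 77.21 km. ✓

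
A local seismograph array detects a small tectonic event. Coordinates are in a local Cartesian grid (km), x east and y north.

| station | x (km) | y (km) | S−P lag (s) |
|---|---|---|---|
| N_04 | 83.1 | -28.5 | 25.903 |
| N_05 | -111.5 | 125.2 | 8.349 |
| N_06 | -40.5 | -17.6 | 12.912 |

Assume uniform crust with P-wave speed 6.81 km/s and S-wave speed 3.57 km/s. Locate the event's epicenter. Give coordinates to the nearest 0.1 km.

(-85.5, 68.2)

Distance from S−P lag: d = Δt · v_P v_S / (v_P − v_S) = Δt · (6.81·3.57)/(6.81−3.57) ≈ 7.5036·Δt.
So d_N_04 = 194.37, d_N_05 = 62.65, d_N_06 = 96.89 km.
Circle about each station: (x − 83.1)² + (y + 28.5)² = 194.37²; (x + 111.5)² + (y − 125.2)² = 62.65²; (x + 40.5)² + (y + 17.6)² = 96.89².
Subtracting the N_04 equation from the N_05 and N_06 equations removes the quadratic terms:
-389.2 x + 307.4 y = 54244.10
-247.2 x + 21.8 y = 22624.17
Solving the 2×2 system: x ≈ -85.5, y ≈ 68.2 km.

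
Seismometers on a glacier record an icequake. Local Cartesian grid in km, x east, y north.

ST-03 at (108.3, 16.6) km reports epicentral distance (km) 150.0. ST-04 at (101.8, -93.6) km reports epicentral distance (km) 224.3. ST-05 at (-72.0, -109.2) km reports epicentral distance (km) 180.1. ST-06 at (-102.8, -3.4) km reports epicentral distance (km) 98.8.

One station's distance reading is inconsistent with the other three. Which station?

ST-04

Solve using three stations at a time. Using ST-03, ST-05, ST-06 (subtract circle equations pairwise → linear system) gives (x, y) ≈ (-33.1, 66.7).
Distances from that point to each station vs reported:
  ST-03: calculated 150.0 vs reported 150.0 → residual 0.0 km
  ST-04: calculated 209.5 vs reported 224.3 → residual 14.8 km
  ST-05: calculated 180.1 vs reported 180.1 → residual 0.0 km
  ST-06: calculated 98.8 vs reported 98.8 → residual 0.0 km
ST-03, ST-05, ST-06 are mutually consistent (residuals ≈ 0); ST-04 is off by 14.8 km.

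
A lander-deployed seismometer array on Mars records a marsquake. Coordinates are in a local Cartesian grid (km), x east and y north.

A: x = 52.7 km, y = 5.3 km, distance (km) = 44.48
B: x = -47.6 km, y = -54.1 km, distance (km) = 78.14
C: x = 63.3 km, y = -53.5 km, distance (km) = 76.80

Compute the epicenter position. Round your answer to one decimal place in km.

x ≈ 8.5 km, y ≈ 0.3 km

Circle about each station: (x − 52.7)² + (y − 5.3)² = 44.48²; (x + 47.6)² + (y + 54.1)² = 78.14²; (x − 63.3)² + (y + 53.5)² = 76.80².
Subtracting the A equation from the B and C equations removes the quadratic terms:
-200.6 x − 118.8 y = -1740.20
21.2 x − 117.6 y = 143.99
Solving the 2×2 system: x ≈ 8.5, y ≈ 0.3 km.
Check against A (with the unrounded x, y): √((x − 52.7)²+(y − 5.3)²) = 44.49 ≈ 44.48 km. ✓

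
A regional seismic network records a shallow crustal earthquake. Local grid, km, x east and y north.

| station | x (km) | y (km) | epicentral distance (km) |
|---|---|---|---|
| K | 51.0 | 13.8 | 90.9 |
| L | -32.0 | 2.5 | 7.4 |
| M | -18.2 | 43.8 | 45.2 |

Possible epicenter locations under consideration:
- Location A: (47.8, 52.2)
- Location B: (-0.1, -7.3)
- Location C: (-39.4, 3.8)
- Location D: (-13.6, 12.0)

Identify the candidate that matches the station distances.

Location C

For each candidate, compare |candidate − station| to the reported distance:
Location A: residuals K 52.4, L 86.6, M 21.3 → max 86.6 km
Location B: residuals K 35.6, L 26.0, M 9.0 → max 35.6 km
Location C: residuals K 0.1, L 0.1, M 0.1 → max 0.1 km
Location D: residuals K 26.3, L 13.3, M 13.1 → max 26.3 km
Only Location C has all residuals ≈ 0.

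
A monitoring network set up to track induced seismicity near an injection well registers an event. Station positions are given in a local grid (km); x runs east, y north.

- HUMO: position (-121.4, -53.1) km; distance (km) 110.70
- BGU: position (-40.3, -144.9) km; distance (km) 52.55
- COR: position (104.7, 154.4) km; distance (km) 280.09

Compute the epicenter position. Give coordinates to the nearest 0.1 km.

Circle about each station: (x + 121.4)² + (y + 53.1)² = 110.70²; (x + 40.3)² + (y + 144.9)² = 52.55²; (x − 104.7)² + (y − 154.4)² = 280.09².
Subtracting the HUMO equation from the BGU and COR equations removes the quadratic terms:
162.2 x − 183.6 y = 14555.52
452.2 x + 415.0 y = -48952.04
Solving the 2×2 system: x ≈ -19.6, y ≈ -96.6 km.

(-19.6, -96.6)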